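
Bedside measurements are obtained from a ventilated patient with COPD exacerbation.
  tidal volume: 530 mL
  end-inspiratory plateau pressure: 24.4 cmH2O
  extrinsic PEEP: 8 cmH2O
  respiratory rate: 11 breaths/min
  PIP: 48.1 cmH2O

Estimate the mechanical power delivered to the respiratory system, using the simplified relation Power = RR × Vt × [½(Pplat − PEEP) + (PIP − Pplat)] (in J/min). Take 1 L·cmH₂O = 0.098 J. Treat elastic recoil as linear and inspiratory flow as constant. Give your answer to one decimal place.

Per-breath work = Vt × [½(Pplat−PEEP) + (PIP−Pplat)] = 0.530 × [0.5×16.4 + 23.7] = 0.530 × 31.9 = 16.907 L·cmH2O.
Power = 11 × 16.907 = 185.98 L·cmH2O/min.
× 0.098 J/(L·cmH2O) → 18.226 J/min.

18.2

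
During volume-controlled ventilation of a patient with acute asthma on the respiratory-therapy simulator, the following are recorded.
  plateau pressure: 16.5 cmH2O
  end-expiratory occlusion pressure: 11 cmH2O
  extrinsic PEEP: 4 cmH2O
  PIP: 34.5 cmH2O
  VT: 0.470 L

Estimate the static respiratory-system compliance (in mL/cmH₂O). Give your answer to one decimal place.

End-expiratory occlusion gives total PEEP = 11 cmH2O (intrinsic PEEP = 11 − 4 = 7). Use total PEEP for the elastic gradient.
Cstat = Vt / (Pplat − PEEPtotal) = 470 / (16.5 − 11) = 470 / 5.5 = 85.455 mL/cmH2O.

85.5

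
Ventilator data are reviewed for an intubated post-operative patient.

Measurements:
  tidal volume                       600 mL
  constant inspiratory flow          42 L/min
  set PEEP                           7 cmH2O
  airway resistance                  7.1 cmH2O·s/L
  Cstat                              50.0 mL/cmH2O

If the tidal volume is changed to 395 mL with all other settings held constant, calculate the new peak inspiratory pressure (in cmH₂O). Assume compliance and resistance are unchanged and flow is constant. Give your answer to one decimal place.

Flow: 42 L/min ÷ 60 = 0.7 L/s.
PIP = Vt/C + R·V̇ + PEEP (constant-flow equation of motion).
Only the elastic term changes: ΔPIP = ΔVt / C = (395 − 600) / 50.0 = -4.1 cmH2O.
Original PIP = 600/50.0 + 7.1×0.7 + 7 = 23.97 cmH2O; new PIP = 23.97 + (-4.1) = 19.87 cmH2O.

19.9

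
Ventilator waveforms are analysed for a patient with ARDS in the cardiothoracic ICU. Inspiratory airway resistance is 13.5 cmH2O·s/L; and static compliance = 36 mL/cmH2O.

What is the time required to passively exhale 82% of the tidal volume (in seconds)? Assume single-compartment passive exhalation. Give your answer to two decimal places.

τ = R × C = 13.5 × 36 mL/cmH2O = 13.5 × 0.036 L/cmH2O = 0.486 s.
Exhaled fraction f = 1 − e^(−t/τ) → t = −τ·ln(1 − f) = −0.486·ln(0.18) = 0.8334 s.

0.83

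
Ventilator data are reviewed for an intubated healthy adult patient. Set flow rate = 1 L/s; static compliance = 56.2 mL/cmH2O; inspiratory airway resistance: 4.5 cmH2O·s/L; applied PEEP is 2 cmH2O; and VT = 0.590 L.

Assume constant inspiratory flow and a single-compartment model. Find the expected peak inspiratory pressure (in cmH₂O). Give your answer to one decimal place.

Equation of motion (constant flow): PIP = Vt/C + R·V̇ + PEEP.
PIP = 590/56.2 + 4.5×1 + 2 = 10.498 + 4.5 + 2 = 16.998 cmH2O.

17.0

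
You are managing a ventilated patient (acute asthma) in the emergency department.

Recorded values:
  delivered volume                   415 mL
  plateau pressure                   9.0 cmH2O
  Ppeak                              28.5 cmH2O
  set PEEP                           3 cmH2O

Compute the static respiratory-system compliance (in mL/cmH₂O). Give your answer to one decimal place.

Cstat = Vt / (Pplat − PEEP) = 415 / (9.0 − 3) = 415 / 6.0 = 69.167 mL/cmH2O.

69.2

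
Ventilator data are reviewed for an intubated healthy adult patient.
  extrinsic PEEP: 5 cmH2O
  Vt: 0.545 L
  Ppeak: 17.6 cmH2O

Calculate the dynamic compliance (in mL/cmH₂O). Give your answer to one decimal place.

43.3

Dynamic compliance = Vt / (PIP − PEEP) = 545 / (17.6 − 5) = 545 / 12.6 = 43.254 mL/cmH2O.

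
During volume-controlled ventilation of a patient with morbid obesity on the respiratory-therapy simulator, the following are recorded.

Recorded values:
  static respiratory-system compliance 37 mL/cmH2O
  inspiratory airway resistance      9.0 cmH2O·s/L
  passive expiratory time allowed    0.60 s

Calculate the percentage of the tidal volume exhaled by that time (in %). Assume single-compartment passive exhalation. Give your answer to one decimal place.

83.5

τ = R × C = 9.0 × 37 mL/cmH2O = 9.0 × 0.037 L/cmH2O = 0.333 s.
Passive exhalation: V(t)/V₀ = e^(−t/τ) = e^(−0.60/0.333) = 0.165.
Fraction exhaled = 1 − 0.165 = 0.835 → 83.5%.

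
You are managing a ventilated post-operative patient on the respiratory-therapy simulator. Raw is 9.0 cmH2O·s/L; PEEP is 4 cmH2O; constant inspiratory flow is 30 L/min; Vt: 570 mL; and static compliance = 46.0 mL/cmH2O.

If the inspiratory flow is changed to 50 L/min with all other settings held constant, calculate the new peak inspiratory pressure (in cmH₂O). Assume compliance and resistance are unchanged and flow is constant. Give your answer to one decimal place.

Flow: 30 L/min ÷ 60 = 0.5 L/s.
New flow: 50 L/min ÷ 60 = 0.8333 L/s.
PIP = Vt/C + R·V̇ + PEEP (constant-flow equation of motion).
Only the resistive term changes: ΔPIP = R × ΔV̇ = 9.0 × (0.8333 − 0.5) = 9.0 × 0.3333 = 3.0 cmH2O.
Original PIP = 570/46.0 + 9.0×0.5 + 4 = 20.891 cmH2O; new PIP = 20.891 + (3.0) = 23.891 cmH2O.

23.9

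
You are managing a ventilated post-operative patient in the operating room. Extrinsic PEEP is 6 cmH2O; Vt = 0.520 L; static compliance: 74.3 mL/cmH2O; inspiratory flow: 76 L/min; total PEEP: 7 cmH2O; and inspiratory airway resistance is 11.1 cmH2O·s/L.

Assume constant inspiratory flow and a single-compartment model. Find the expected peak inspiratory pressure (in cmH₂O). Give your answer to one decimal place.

28.1

Flow: 76 L/min ÷ 60 = 1.2667 L/s.
Total PEEP = 7 cmH2O (set 6 + intrinsic 1); this is the baseline alveolar pressure.
Equation of motion (constant flow): PIP = Vt/C + R·V̇ + PEEP.
PIP = 520/74.3 + 11.1×1.2667 + 7 = 6.999 + 14.06 + 7 = 28.059 cmH2O.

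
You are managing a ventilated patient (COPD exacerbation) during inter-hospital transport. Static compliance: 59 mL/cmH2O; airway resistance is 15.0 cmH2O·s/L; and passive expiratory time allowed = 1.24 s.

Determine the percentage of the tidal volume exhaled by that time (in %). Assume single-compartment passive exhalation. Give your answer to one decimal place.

75.4

τ = R × C = 15.0 × 59 mL/cmH2O = 15.0 × 0.059 L/cmH2O = 0.885 s.
Passive exhalation: V(t)/V₀ = e^(−t/τ) = e^(−1.24/0.885) = 0.2463.
Fraction exhaled = 1 − 0.2463 = 0.7537 → 75.37%.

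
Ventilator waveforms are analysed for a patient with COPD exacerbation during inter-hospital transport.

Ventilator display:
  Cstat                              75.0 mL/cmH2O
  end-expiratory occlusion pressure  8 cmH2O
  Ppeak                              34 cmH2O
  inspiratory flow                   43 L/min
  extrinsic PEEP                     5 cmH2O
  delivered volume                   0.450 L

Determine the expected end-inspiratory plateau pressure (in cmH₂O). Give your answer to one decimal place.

End-expiratory occlusion gives total PEEP = 8 cmH2O (intrinsic PEEP = 8 − 5 = 3). Use total PEEP for the elastic gradient.
Pplat = PEEPtotal + Vt / Cstat = 8 + 450 / 75.0 = 8 + 6.0 = 14.0 cmH2O.

14.0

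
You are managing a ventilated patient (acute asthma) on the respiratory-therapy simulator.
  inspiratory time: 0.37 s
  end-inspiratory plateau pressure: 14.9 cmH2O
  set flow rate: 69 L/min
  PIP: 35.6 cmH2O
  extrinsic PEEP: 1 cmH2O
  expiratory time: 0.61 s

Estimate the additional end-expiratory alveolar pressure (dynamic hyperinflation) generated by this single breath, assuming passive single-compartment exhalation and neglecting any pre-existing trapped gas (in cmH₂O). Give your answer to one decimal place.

Flow: 69 L/min ÷ 60 = 1.15 L/s.
Vt = flow × Ti = 1.15 L/s × 0.37 s × 1000 mL/L = 425.5 mL.
R = (PIP − Pplat)/V̇ = (35.6 − 14.9) / 1.15 = 20.7/1.15 = 18.0 cmH2O·s/L.
C = Vt/(Pplat − PEEP) = 425.5 / (14.9 − 1) = 425.5/13.9 = 30.612 mL/cmH2O.
τ = R × C = 18.0 × 0.03061 L/cmH2O = 0.551 s.
Fraction remaining = e^(−Te/τ) = e^(−0.61/0.551) = 0.3305; trapped volume = 425.5 × 0.3305 = 140.63 mL.
Additional alveolar pressure from trapping ≈ V_trapped / C = 140.63 / 30.612 = 4.594 cmH2O.

4.6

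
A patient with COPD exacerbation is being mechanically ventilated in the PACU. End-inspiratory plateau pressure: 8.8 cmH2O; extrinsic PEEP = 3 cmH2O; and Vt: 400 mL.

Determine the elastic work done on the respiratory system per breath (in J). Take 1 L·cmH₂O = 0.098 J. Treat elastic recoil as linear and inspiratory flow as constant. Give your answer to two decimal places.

Elastic work ≈ ½ × (Pplat − PEEP) × Vt = 0.5 × (8.8 − 3) × 0.400 L = 0.5 × 5.8 × 0.400 = 1.16 L·cmH2O.
× 0.098 J/(L·cmH2O) → 0.1137 J.

0.11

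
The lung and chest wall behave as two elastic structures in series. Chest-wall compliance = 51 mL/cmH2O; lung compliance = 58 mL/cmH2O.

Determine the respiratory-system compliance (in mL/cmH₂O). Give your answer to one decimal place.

27.1

Lung and chest wall are elastances in series: 1/Crs = 1/CL + 1/Ccw.
1/Crs = 1/58 + 1/51 = 0.03685.
Crs = 27.137 mL/cmH2O.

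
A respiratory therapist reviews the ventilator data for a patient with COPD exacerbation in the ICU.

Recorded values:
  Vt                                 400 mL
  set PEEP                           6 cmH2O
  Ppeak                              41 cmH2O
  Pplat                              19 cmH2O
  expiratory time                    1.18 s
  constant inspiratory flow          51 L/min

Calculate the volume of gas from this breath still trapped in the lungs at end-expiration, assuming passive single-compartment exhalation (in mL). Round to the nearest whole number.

91

Flow: 51 L/min ÷ 60 = 0.85 L/s.
R = (PIP − Pplat)/V̇ = (41 − 19) / 0.85 = 22.0/0.85 = 25.882 cmH2O·s/L.
C = Vt/(Pplat − PEEP) = 400.0 / (19 − 6) = 400.0/13.0 = 30.769 mL/cmH2O.
τ = R × C = 25.882 × 0.03077 L/cmH2O = 0.7964 s.
Fraction remaining = e^(−Te/τ) = e^(−1.18/0.7964) = 0.2273.
Trapped volume = 400.0 × 0.2273 = 90.92 mL.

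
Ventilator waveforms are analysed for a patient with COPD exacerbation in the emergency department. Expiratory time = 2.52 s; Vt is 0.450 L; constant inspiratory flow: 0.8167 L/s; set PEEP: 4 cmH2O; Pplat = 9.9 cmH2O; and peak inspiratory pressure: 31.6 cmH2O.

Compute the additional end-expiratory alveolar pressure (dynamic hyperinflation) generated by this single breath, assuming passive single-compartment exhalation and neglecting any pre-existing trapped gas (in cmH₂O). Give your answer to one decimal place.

1.7

R = (PIP − Pplat)/V̇ = (31.6 − 9.9) / 0.8167 = 21.7/0.8167 = 26.57 cmH2O·s/L.
C = Vt/(Pplat − PEEP) = 450.0 / (9.9 − 4) = 450.0/5.9 = 76.271 mL/cmH2O.
τ = R × C = 26.57 × 0.07627 L/cmH2O = 2.026 s.
Fraction remaining = e^(−Te/τ) = e^(−2.52/2.026) = 0.2883; trapped volume = 450.0 × 0.2883 = 129.74 mL.
Additional alveolar pressure from trapping ≈ V_trapped / C = 129.74 / 76.271 = 1.701 cmH2O.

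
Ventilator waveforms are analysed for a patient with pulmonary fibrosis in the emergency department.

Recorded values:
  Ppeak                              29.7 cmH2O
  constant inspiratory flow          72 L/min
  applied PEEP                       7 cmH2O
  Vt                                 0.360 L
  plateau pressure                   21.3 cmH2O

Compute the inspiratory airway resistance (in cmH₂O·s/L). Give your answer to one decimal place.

7.0

Flow: 72 L/min ÷ 60 = 1.2 L/s.
Raw = (PIP − Pplat) / flow = (29.7 − 21.3) / 1.2 = 8.4 / 1.2 = 7.0 cmH2O·s/L.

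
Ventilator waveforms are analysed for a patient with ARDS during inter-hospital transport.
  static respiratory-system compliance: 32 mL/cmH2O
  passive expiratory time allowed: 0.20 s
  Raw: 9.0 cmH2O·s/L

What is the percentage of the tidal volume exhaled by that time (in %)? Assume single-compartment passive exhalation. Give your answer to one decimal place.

50.1

τ = R × C = 9.0 × 32 mL/cmH2O = 9.0 × 0.032 L/cmH2O = 0.288 s.
Passive exhalation: V(t)/V₀ = e^(−t/τ) = e^(−0.20/0.288) = 0.4994.
Fraction exhaled = 1 − 0.4994 = 0.5006 → 50.06%.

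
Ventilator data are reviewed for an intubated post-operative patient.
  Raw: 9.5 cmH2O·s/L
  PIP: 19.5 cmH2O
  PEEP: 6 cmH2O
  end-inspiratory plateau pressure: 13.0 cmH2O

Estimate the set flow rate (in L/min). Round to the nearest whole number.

41

flow = (PIP − Pplat) / Raw = (19.5 − 13.0) / 9.5 = 0.6842 L/s × 60 = 41.052 L/min.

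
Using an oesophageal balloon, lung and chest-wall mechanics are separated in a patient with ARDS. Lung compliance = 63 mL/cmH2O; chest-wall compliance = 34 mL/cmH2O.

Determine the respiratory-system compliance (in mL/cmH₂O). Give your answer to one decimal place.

Lung and chest wall are elastances in series: 1/Crs = 1/CL + 1/Ccw.
1/Crs = 1/63 + 1/34 = 0.04528.
Crs = 22.085 mL/cmH2O.

22.1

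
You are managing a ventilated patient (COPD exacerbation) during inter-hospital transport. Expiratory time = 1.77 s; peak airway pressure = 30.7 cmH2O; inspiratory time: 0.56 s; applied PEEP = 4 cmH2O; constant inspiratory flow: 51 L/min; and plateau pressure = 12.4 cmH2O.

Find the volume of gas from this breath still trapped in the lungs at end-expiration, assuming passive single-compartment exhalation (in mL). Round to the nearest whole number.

Flow: 51 L/min ÷ 60 = 0.85 L/s.
Vt = flow × Ti = 0.85 L/s × 0.56 s × 1000 mL/L = 476.0 mL.
R = (PIP − Pplat)/V̇ = (30.7 − 12.4) / 0.85 = 18.3/0.85 = 21.529 cmH2O·s/L.
C = Vt/(Pplat − PEEP) = 476.0 / (12.4 − 4) = 476.0/8.4 = 56.667 mL/cmH2O.
τ = R × C = 21.529 × 0.05667 L/cmH2O = 1.22 s.
Fraction remaining = e^(−Te/τ) = e^(−1.77/1.22) = 0.2344.
Trapped volume = 476.0 × 0.2344 = 111.57 mL.

112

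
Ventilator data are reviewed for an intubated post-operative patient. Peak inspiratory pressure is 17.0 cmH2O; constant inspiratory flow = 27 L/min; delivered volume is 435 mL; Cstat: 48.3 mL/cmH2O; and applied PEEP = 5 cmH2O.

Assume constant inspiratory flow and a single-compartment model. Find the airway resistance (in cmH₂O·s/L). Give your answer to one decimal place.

Flow: 27 L/min ÷ 60 = 0.45 L/s.
Equation of motion (constant flow): PIP = Vt/C + R·V̇ + PEEP.
R·V̇ = PIP − Vt/C − PEEP = 17.0 − 435/48.3 − 5 = 17.0 − 9.006 − 5 = 2.994 cmH2O.
R = 2.994 / 0.45 = 6.653 cmH2O·s/L.

6.7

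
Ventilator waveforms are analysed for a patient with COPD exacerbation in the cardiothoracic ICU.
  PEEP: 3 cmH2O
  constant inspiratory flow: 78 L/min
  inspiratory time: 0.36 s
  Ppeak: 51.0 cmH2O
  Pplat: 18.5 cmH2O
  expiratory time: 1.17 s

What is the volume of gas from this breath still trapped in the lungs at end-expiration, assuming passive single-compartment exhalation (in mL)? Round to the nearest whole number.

Flow: 78 L/min ÷ 60 = 1.3 L/s.
Vt = flow × Ti = 1.3 L/s × 0.36 s × 1000 mL/L = 468.0 mL.
R = (PIP − Pplat)/V̇ = (51.0 − 18.5) / 1.3 = 32.5/1.3 = 25.0 cmH2O·s/L.
C = Vt/(Pplat − PEEP) = 468.0 / (18.5 − 3) = 468.0/15.5 = 30.194 mL/cmH2O.
τ = R × C = 25.0 × 0.03019 L/cmH2O = 0.7548 s.
Fraction remaining = e^(−Te/τ) = e^(−1.17/0.7548) = 0.2122.
Trapped volume = 468.0 × 0.2122 = 99.31 mL.

99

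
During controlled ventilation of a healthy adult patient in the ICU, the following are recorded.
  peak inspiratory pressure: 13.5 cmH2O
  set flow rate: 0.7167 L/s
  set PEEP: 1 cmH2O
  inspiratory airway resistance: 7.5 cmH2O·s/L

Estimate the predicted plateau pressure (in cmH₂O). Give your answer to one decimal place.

8.1

Pplat = PIP − Raw × flow = 13.5 − 7.5 × 0.7167 = 13.5 − 5.375 = 8.125 cmH2O.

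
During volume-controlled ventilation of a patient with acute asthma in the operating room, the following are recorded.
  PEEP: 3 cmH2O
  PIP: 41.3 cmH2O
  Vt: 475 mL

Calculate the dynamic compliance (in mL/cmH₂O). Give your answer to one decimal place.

12.4

Dynamic compliance = Vt / (PIP − PEEP) = 475 / (41.3 − 3) = 475 / 38.3 = 12.402 mL/cmH2O.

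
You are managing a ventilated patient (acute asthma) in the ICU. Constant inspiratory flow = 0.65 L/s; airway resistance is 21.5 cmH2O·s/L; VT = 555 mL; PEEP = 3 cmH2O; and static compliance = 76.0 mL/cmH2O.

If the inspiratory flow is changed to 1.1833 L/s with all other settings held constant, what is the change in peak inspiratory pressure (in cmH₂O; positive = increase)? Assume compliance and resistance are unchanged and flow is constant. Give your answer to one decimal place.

11.5

PIP = Vt/C + R·V̇ + PEEP (constant-flow equation of motion).
Only the resistive term changes: ΔPIP = R × ΔV̇ = 21.5 × (1.1833 − 0.65) = 21.5 × 0.5333 = 11.466 cmH2O.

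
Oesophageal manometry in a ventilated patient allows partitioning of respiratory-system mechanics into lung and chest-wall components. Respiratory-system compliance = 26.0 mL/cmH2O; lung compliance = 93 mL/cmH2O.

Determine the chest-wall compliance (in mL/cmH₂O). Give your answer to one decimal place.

1/Ccw = 1/Crs − 1/CL.
1/Ccw = 1/26.0 − 1/93 = 0.02771.
Ccw = 36.088 mL/cmH2O.

36.1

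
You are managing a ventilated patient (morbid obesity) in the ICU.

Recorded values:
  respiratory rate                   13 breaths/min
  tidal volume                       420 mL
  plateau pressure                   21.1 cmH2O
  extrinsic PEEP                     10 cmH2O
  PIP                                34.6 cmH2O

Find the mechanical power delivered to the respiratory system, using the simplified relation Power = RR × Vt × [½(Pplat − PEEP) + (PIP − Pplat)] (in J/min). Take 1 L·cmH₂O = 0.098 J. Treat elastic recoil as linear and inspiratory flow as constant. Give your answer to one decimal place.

Per-breath work = Vt × [½(Pplat−PEEP) + (PIP−Pplat)] = 0.420 × [0.5×11.1 + 13.5] = 0.420 × 19.05 = 8.001 L·cmH2O.
Power = 13 × 8.001 = 104.01 L·cmH2O/min.
× 0.098 J/(L·cmH2O) → 10.193 J/min.

10.2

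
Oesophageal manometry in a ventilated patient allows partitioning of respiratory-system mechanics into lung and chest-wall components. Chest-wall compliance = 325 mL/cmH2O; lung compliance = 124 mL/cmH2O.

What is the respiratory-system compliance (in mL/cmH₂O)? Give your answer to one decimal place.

89.8

Lung and chest wall are elastances in series: 1/Crs = 1/CL + 1/Ccw.
1/Crs = 1/124 + 1/325 = 0.01114.
Crs = 89.767 mL/cmH2O.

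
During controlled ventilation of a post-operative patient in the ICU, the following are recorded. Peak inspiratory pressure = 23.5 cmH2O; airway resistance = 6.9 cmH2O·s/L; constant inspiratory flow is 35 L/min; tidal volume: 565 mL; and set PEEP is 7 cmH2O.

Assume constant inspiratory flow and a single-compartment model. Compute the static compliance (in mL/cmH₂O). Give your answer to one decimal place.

45.3

Flow: 35 L/min ÷ 60 = 0.5833 L/s.
Equation of motion (constant flow): PIP = Vt/C + R·V̇ + PEEP.
Vt/C = PIP − R·V̇ − PEEP = 23.5 − 6.9×0.5833 − 7 = 23.5 − 4.025 − 7 = 12.475 cmH2O.
C = Vt / 12.475 = 565 / 12.475 = 45.291 mL/cmH2O.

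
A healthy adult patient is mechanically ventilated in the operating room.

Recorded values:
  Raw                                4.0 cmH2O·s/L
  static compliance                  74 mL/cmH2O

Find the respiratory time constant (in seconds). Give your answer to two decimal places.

τ = R × C = 4.0 × 74 mL/cmH2O = 4.0 × 0.074 L/cmH2O = 0.296 s.

0.30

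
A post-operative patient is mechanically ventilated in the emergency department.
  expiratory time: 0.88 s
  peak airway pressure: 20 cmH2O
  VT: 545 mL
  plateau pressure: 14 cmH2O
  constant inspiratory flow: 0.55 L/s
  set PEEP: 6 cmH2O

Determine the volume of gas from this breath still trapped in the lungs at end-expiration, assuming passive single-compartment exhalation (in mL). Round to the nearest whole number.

167

R = (PIP − Pplat)/V̇ = (20 − 14) / 0.55 = 6.0/0.55 = 10.909 cmH2O·s/L.
C = Vt/(Pplat − PEEP) = 545.0 / (14 − 6) = 545.0/8.0 = 68.125 mL/cmH2O.
τ = R × C = 10.909 × 0.06813 L/cmH2O = 0.7432 s.
Fraction remaining = e^(−Te/τ) = e^(−0.88/0.7432) = 0.306.
Trapped volume = 545.0 × 0.306 = 166.77 mL.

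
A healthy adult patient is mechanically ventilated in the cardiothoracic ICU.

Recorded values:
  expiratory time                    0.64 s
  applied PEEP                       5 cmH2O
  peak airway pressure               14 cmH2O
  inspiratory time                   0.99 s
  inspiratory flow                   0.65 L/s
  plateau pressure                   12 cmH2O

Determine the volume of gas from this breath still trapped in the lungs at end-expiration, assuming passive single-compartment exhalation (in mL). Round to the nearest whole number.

67

Vt = flow × Ti = 0.65 L/s × 0.99 s × 1000 mL/L = 643.5 mL.
R = (PIP − Pplat)/V̇ = (14 − 12) / 0.65 = 2.0/0.65 = 3.077 cmH2O·s/L.
C = Vt/(Pplat − PEEP) = 643.5 / (12 − 5) = 643.5/7.0 = 91.929 mL/cmH2O.
τ = R × C = 3.077 × 0.09193 L/cmH2O = 0.2829 s.
Fraction remaining = e^(−Te/τ) = e^(−0.64/0.2829) = 0.1041.
Trapped volume = 643.5 × 0.1041 = 66.988 mL.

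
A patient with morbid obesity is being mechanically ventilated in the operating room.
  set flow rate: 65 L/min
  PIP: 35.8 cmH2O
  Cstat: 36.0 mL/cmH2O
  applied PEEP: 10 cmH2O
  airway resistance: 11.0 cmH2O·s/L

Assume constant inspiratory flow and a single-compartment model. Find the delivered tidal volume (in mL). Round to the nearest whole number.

Flow: 65 L/min ÷ 60 = 1.0833 L/s.
Equation of motion (constant flow): PIP = Vt/C + R·V̇ + PEEP.
Vt/C = PIP − R·V̇ − PEEP = 35.8 − 11.916 − 10 = 13.884 cmH2O.
Vt = C × 13.884 = 36.0 × 13.884 = 499.82 mL.

500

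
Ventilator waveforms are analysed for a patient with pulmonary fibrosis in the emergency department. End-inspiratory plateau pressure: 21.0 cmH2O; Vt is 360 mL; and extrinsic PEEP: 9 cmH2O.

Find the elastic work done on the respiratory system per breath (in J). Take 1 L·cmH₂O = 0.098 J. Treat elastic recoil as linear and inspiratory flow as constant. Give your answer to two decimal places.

Elastic work ≈ ½ × (Pplat − PEEP) × Vt = 0.5 × (21.0 − 9) × 0.360 L = 0.5 × 12.0 × 0.360 = 2.16 L·cmH2O.
× 0.098 J/(L·cmH2O) → 0.2117 J.

0.21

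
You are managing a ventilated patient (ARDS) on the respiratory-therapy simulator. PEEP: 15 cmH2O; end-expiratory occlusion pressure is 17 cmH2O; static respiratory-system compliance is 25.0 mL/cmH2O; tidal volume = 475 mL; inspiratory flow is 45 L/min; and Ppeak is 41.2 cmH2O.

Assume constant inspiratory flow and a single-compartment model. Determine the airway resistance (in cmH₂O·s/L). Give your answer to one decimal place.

Flow: 45 L/min ÷ 60 = 0.75 L/s.
Total PEEP = 17 cmH2O (set 15 + intrinsic 2); this is the baseline alveolar pressure.
Equation of motion (constant flow): PIP = Vt/C + R·V̇ + PEEP.
R·V̇ = PIP − Vt/C − PEEP = 41.2 − 475/25.0 − 17 = 41.2 − 19.0 − 17 = 5.2 cmH2O.
R = 5.2 / 0.75 = 6.933 cmH2O·s/L.

6.9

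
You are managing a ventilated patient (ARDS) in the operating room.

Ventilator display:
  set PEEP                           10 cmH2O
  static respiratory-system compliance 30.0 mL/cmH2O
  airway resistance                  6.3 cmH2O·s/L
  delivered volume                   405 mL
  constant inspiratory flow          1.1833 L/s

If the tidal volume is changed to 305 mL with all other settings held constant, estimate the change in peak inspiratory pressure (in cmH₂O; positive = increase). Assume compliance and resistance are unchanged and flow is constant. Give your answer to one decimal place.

-3.3

PIP = Vt/C + R·V̇ + PEEP (constant-flow equation of motion).
Only the elastic term changes: ΔPIP = ΔVt / C = (305 − 405) / 30.0 = -3.333 cmH2O.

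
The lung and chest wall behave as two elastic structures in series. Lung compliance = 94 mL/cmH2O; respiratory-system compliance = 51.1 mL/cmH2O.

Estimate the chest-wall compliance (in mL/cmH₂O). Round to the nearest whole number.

112

1/Ccw = 1/Crs − 1/CL.
1/Ccw = 1/51.1 − 1/94 = 0.008931.
Ccw = 111.97 mL/cmH2O.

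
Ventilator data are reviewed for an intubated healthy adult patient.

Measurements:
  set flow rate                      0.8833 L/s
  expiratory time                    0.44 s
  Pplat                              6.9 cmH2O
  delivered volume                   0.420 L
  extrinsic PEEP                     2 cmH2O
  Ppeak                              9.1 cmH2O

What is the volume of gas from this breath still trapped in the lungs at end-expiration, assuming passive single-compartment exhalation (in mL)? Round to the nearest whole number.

53

R = (PIP − Pplat)/V̇ = (9.1 − 6.9) / 0.8833 = 2.2/0.8833 = 2.491 cmH2O·s/L.
C = Vt/(Pplat − PEEP) = 420.0 / (6.9 − 2) = 420.0/4.9 = 85.714 mL/cmH2O.
τ = R × C = 2.491 × 0.08571 L/cmH2O = 0.2135 s.
Fraction remaining = e^(−Te/τ) = e^(−0.44/0.2135) = 0.1273.
Trapped volume = 420.0 × 0.1273 = 53.466 mL.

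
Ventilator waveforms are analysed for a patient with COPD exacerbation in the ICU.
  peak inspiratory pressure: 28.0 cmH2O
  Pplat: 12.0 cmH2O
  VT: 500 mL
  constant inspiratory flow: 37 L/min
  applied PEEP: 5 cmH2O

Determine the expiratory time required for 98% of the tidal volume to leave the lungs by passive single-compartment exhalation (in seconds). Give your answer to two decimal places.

Flow: 37 L/min ÷ 60 = 0.6167 L/s.
R = (PIP − Pplat)/V̇ = (28.0 − 12.0) / 0.6167 = 16.0/0.6167 = 25.945 cmH2O·s/L.
C = Vt/(Pplat − PEEP) = 500.0 / (12.0 − 5) = 500.0/7.0 = 71.429 mL/cmH2O.
τ = R × C = 25.945 × 0.07143 L/cmH2O = 1.853 s.
t = −τ·ln(1 − 0.98) = −1.853·ln(0.02) = 7.249 s.

7.25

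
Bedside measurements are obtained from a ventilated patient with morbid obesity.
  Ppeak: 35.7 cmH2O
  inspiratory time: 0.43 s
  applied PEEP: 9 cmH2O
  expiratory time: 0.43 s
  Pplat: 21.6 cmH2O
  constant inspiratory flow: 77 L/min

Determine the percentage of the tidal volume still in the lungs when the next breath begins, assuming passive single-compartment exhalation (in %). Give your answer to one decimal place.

40.9

Flow: 77 L/min ÷ 60 = 1.2833 L/s.
Vt = flow × Ti = 1.2833 L/s × 0.43 s × 1000 mL/L = 551.82 mL.
R = (PIP − Pplat)/V̇ = (35.7 − 21.6) / 1.2833 = 14.1/1.2833 = 10.987 cmH2O·s/L.
C = Vt/(Pplat − PEEP) = 551.82 / (21.6 − 9) = 551.82/12.6 = 43.795 mL/cmH2O.
τ = R × C = 10.987 × 0.0438 L/cmH2O = 0.4812 s.
Fraction remaining at end-expiration = e^(−Te/τ) = e^(−0.43/0.4812) = 0.4092 → 40.92%.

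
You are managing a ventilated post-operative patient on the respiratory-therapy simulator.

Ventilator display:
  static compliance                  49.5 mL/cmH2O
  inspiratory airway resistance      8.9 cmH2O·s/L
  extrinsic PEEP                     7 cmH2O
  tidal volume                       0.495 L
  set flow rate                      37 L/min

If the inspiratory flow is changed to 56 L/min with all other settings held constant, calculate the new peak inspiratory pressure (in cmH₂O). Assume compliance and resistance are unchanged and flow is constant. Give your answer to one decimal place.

Flow: 37 L/min ÷ 60 = 0.6167 L/s.
New flow: 56 L/min ÷ 60 = 0.9333 L/s.
PIP = Vt/C + R·V̇ + PEEP (constant-flow equation of motion).
Only the resistive term changes: ΔPIP = R × ΔV̇ = 8.9 × (0.9333 − 0.6167) = 8.9 × 0.3166 = 2.818 cmH2O.
Original PIP = 495/49.5 + 8.9×0.6167 + 7 = 22.489 cmH2O; new PIP = 22.489 + (2.818) = 25.307 cmH2O.

25.3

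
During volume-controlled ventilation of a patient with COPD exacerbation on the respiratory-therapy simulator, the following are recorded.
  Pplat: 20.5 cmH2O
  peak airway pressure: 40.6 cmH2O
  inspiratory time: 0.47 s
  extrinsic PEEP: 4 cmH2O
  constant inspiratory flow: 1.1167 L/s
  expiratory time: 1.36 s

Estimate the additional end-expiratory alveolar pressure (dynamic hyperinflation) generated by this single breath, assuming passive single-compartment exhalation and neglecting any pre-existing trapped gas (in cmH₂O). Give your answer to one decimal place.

Vt = flow × Ti = 1.1167 L/s × 0.47 s × 1000 mL/L = 524.85 mL.
R = (PIP − Pplat)/V̇ = (40.6 − 20.5) / 1.1167 = 20.1/1.1167 = 17.999 cmH2O·s/L.
C = Vt/(Pplat − PEEP) = 524.85 / (20.5 − 4) = 524.85/16.5 = 31.809 mL/cmH2O.
τ = R × C = 17.999 × 0.03181 L/cmH2O = 0.5725 s.
Fraction remaining = e^(−Te/τ) = e^(−1.36/0.5725) = 0.09296; trapped volume = 524.85 × 0.09296 = 48.79 mL.
Additional alveolar pressure from trapping ≈ V_trapped / C = 48.79 / 31.809 = 1.534 cmH2O.

1.5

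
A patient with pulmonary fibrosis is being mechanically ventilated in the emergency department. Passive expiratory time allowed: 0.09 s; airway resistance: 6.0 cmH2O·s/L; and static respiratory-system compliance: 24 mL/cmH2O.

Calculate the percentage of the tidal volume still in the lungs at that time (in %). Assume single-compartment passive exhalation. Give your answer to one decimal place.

53.5

τ = R × C = 6.0 × 24 mL/cmH2O = 6.0 × 0.024 L/cmH2O = 0.144 s.
Passive exhalation: V(t)/V₀ = e^(−t/τ) = e^(−0.09/0.144) = 0.5353.
Fraction remaining = 0.5353 → 53.53%.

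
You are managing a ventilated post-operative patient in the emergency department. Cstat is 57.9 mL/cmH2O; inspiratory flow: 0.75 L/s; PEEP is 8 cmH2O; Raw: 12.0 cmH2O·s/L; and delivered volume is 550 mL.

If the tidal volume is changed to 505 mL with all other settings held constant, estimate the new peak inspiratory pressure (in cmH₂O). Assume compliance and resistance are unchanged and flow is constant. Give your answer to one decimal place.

25.7

PIP = Vt/C + R·V̇ + PEEP (constant-flow equation of motion).
Only the elastic term changes: ΔPIP = ΔVt / C = (505 − 550) / 57.9 = -0.7772 cmH2O.
Original PIP = 550/57.9 + 12.0×0.75 + 8 = 26.499 cmH2O; new PIP = 26.499 + (-0.7772) = 25.722 cmH2O.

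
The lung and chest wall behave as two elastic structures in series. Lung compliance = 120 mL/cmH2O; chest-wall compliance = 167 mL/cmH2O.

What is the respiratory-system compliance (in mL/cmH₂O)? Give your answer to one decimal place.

Lung and chest wall are elastances in series: 1/Crs = 1/CL + 1/Ccw.
1/Crs = 1/120 + 1/167 = 0.01432.
Crs = 69.832 mL/cmH2O.

69.8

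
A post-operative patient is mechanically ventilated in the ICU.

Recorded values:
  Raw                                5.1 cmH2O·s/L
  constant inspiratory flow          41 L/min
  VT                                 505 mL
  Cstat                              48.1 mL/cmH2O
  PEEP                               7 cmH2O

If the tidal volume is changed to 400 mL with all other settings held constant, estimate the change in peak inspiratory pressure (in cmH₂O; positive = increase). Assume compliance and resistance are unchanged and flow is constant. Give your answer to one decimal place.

PIP = Vt/C + R·V̇ + PEEP (constant-flow equation of motion).
Only the elastic term changes: ΔPIP = ΔVt / C = (400 − 505) / 48.1 = -2.183 cmH2O.

-2.2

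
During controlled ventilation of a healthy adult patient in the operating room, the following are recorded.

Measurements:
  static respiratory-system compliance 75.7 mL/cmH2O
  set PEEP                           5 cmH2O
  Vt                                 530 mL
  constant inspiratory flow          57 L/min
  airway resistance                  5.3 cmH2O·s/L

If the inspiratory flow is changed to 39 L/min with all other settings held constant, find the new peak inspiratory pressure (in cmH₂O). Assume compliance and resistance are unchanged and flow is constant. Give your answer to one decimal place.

15.4

Flow: 57 L/min ÷ 60 = 0.95 L/s.
New flow: 39 L/min ÷ 60 = 0.65 L/s.
PIP = Vt/C + R·V̇ + PEEP (constant-flow equation of motion).
Only the resistive term changes: ΔPIP = R × ΔV̇ = 5.3 × (0.65 − 0.95) = 5.3 × -0.3 = -1.59 cmH2O.
Original PIP = 530/75.7 + 5.3×0.95 + 5 = 17.036 cmH2O; new PIP = 17.036 + (-1.59) = 15.446 cmH2O.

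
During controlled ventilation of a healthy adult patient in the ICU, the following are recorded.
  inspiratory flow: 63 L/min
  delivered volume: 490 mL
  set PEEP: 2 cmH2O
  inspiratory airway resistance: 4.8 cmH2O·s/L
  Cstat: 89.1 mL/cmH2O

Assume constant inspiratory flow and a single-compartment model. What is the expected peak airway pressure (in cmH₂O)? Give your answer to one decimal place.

Flow: 63 L/min ÷ 60 = 1.05 L/s.
Equation of motion (constant flow): PIP = Vt/C + R·V̇ + PEEP.
PIP = 490/89.1 + 4.8×1.05 + 2 = 5.499 + 5.04 + 2 = 12.539 cmH2O.

12.5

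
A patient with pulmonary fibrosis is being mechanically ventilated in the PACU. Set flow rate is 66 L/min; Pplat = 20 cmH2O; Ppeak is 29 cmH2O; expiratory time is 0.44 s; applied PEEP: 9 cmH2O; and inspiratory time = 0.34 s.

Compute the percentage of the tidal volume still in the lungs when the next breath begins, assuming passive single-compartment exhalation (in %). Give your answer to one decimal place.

20.6

Flow: 66 L/min ÷ 60 = 1.1 L/s.
Vt = flow × Ti = 1.1 L/s × 0.34 s × 1000 mL/L = 374.0 mL.
R = (PIP − Pplat)/V̇ = (29 − 20) / 1.1 = 9.0/1.1 = 8.182 cmH2O·s/L.
C = Vt/(Pplat − PEEP) = 374.0 / (20 − 9) = 374.0/11.0 = 34.0 mL/cmH2O.
τ = R × C = 8.182 × 0.034 L/cmH2O = 0.2782 s.
Fraction remaining at end-expiration = e^(−Te/τ) = e^(−0.44/0.2782) = 0.2056 → 20.56%.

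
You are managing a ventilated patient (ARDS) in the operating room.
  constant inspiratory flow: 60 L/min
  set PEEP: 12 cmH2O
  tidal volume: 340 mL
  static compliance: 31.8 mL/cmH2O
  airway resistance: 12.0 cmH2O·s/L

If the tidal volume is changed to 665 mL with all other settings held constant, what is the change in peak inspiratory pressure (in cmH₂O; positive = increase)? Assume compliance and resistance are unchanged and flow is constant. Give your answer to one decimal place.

PIP = Vt/C + R·V̇ + PEEP (constant-flow equation of motion).
Only the elastic term changes: ΔPIP = ΔVt / C = (665 − 340) / 31.8 = 10.22 cmH2O.

10.2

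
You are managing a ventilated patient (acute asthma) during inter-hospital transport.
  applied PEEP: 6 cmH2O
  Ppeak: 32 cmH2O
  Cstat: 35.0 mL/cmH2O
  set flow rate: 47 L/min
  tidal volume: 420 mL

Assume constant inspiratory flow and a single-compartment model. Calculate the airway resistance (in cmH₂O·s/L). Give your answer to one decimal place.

Flow: 47 L/min ÷ 60 = 0.7833 L/s.
Equation of motion (constant flow): PIP = Vt/C + R·V̇ + PEEP.
R·V̇ = PIP − Vt/C − PEEP = 32 − 420/35.0 − 6 = 32 − 12.0 − 6 = 14.0 cmH2O.
R = 14.0 / 0.7833 = 17.873 cmH2O·s/L.

17.9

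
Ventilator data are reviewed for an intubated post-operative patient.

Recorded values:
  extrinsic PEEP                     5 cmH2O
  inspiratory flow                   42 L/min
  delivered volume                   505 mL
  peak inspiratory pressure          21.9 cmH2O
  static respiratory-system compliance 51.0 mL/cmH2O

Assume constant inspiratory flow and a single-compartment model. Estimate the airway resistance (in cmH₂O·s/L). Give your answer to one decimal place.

10.0

Flow: 42 L/min ÷ 60 = 0.7 L/s.
Equation of motion (constant flow): PIP = Vt/C + R·V̇ + PEEP.
R·V̇ = PIP − Vt/C − PEEP = 21.9 − 505/51.0 − 5 = 21.9 − 9.902 − 5 = 6.998 cmH2O.
R = 6.998 / 0.7 = 9.997 cmH2O·s/L.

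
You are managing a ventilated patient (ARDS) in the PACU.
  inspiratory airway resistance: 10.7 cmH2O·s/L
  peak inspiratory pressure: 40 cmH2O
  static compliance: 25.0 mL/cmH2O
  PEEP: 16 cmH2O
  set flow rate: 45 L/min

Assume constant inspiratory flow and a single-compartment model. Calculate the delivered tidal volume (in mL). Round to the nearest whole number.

Flow: 45 L/min ÷ 60 = 0.75 L/s.
Equation of motion (constant flow): PIP = Vt/C + R·V̇ + PEEP.
Vt/C = PIP − R·V̇ − PEEP = 40 − 8.025 − 16 = 15.975 cmH2O.
Vt = C × 15.975 = 25.0 × 15.975 = 399.38 mL.

399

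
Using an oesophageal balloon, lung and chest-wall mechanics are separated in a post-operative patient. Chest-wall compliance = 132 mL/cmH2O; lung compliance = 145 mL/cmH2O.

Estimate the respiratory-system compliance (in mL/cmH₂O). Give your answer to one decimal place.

Lung and chest wall are elastances in series: 1/Crs = 1/CL + 1/Ccw.
1/Crs = 1/145 + 1/132 = 0.01447.
Crs = 69.109 mL/cmH2O.

69.1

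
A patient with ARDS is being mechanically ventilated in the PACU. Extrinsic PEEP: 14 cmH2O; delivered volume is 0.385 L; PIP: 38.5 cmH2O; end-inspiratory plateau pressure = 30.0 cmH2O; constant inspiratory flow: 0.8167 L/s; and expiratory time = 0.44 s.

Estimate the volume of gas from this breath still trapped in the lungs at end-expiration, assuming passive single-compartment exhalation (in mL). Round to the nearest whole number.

R = (PIP − Pplat)/V̇ = (38.5 − 30.0) / 0.8167 = 8.5/0.8167 = 10.408 cmH2O·s/L.
C = Vt/(Pplat − PEEP) = 385.0 / (30.0 − 14) = 385.0/16.0 = 24.063 mL/cmH2O.
τ = R × C = 10.408 × 0.02406 L/cmH2O = 0.2504 s.
Fraction remaining = e^(−Te/τ) = e^(−0.44/0.2504) = 0.1725.
Trapped volume = 385.0 × 0.1725 = 66.413 mL.

66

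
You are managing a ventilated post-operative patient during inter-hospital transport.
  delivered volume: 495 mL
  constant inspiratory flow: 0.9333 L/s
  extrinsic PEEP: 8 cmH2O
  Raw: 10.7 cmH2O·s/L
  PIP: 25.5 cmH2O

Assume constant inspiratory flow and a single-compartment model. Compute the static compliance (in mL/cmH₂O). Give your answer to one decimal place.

65.9

Equation of motion (constant flow): PIP = Vt/C + R·V̇ + PEEP.
Vt/C = PIP − R·V̇ − PEEP = 25.5 − 10.7×0.9333 − 8 = 25.5 − 9.986 − 8 = 7.514 cmH2O.
C = Vt / 7.514 = 495 / 7.514 = 65.877 mL/cmH2O.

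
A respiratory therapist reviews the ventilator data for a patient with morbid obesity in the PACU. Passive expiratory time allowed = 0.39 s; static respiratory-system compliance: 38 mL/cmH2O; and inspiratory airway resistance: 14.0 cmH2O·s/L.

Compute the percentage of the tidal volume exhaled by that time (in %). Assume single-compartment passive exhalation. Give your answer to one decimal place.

τ = R × C = 14.0 × 38 mL/cmH2O = 14.0 × 0.038 L/cmH2O = 0.532 s.
Passive exhalation: V(t)/V₀ = e^(−t/τ) = e^(−0.39/0.532) = 0.4804.
Fraction exhaled = 1 − 0.4804 = 0.5196 → 51.96%.

52.0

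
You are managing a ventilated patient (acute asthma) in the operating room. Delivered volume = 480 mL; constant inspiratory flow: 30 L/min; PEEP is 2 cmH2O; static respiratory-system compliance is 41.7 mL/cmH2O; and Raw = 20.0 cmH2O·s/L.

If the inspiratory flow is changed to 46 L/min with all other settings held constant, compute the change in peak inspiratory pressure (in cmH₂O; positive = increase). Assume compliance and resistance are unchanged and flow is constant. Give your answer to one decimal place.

Flow: 30 L/min ÷ 60 = 0.5 L/s.
New flow: 46 L/min ÷ 60 = 0.7667 L/s.
PIP = Vt/C + R·V̇ + PEEP (constant-flow equation of motion).
Only the resistive term changes: ΔPIP = R × ΔV̇ = 20.0 × (0.7667 − 0.5) = 20.0 × 0.2667 = 5.334 cmH2O.

5.3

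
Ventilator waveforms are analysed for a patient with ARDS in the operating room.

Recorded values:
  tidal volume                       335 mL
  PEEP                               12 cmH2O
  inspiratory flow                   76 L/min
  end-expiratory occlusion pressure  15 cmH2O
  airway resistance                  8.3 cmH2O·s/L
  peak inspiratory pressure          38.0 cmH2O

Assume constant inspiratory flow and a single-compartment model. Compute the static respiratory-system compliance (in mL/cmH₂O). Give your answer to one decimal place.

Flow: 76 L/min ÷ 60 = 1.2667 L/s.
Total PEEP = 15 cmH2O (set 12 + intrinsic 3); this is the baseline alveolar pressure.
Equation of motion (constant flow): PIP = Vt/C + R·V̇ + PEEP.
Vt/C = PIP − R·V̇ − PEEP = 38.0 − 8.3×1.2667 − 15 = 38.0 − 10.514 − 15 = 12.486 cmH2O.
C = Vt / 12.486 = 335 / 12.486 = 26.83 mL/cmH2O.

26.8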